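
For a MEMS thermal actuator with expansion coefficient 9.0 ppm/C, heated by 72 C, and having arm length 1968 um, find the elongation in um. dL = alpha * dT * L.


Step 1: Convert CTE: alpha = 9.0 ppm/C = 9.0e-6 /C
Step 2: dL = 9.0e-6 * 72 * 1968
dL = 1.2753 um


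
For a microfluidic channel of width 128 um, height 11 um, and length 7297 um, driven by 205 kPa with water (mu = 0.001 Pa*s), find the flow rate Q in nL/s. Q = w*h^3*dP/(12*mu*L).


Step 1: Convert all dimensions to SI (meters).
w = 128e-6 m, h = 11e-6 m, L = 7297e-6 m, dP = 205e3 Pa
Step 2: Q = w * h^3 * dP / (12 * mu * L)
Q = 128e-6 * (11e-6)^3 * 205e3 / (12 * 0.001 * 7297e-6) = 3.9885615e-10 m^3/s
Step 3: Convert Q from m^3/s to nL/s (1 m^3 = 1e12 nL, so multiply by 1e12).
Q = 398.856 nL/s


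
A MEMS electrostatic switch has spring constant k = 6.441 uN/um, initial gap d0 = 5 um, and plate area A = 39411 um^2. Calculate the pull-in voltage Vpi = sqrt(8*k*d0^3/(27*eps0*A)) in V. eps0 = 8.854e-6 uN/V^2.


Step 1: Compute numerator: 8 * k * d0^3 = 8 * 6.441 * 5^3 = 6441.0
Step 2: Compute denominator: 27 * eps0 * A = 27 * 8.854e-6 * 39411 = 9.421515
Step 3: Vpi = sqrt(6441.0 / 9.421515)
Vpi = 26.15 V


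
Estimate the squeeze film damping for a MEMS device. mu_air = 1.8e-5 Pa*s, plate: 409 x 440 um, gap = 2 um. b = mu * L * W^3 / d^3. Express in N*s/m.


Step 1: Convert to SI.
L = 409e-6 m, W = 440e-6 m, d = 2e-6 m
Step 2: W^3 = (440e-6)^3 = 8.52e-11 m^3
Step 3: d^3 = (2e-6)^3 = 8.00e-18 m^3
Step 4: b = 1.8e-5 * 409e-6 * 8.52e-11 / 8.00e-18
b = 7.84e-02 N*s/m


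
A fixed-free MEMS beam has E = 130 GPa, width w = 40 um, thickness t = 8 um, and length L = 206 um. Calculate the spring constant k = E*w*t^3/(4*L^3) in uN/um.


Step 1: Convert E to consistent units (1 GPa = 1000 uN/um^2).
E = 130 GPa = 130000 uN/um^2
Step 2: Compute t^3 = 8^3 = 512
Step 3: Compute L^3 = 206^3 = 8741816
Step 4: k = 130000 * 40 * 512 / (4 * 8741816)
k = 76.1398 uN/um


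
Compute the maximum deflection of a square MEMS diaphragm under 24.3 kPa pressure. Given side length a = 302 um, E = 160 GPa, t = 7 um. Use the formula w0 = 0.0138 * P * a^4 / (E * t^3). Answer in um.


Step 1: Convert pressure to compatible units (E is in GPa, so P in GPa).
P = 24.3 kPa = 24.3e-6 GPa
Step 2: Compute numerator: 0.0138 * P * a^4.
a^4 = 302^4 = 8318169616
numerator = 0.0138 * 24.3e-6 * 8318169616 = 2.7894e+03
Step 3: Compute denominator: E * t^3 = 160 * 7^3 = 54880
Step 4: w0 = numerator / denominator = 2.7894e+03 / 54880 = 0.0508 um


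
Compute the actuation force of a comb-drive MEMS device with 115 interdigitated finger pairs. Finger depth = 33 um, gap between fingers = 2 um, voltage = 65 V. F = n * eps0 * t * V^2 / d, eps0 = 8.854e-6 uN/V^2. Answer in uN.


Step 1: Parameters: n=115, eps0=8.854e-6 uN/V^2, t=33 um, V=65 V, d=2 um
Step 2: V^2 = 4225
Step 3: F = 115 * 8.854e-6 * 33 * 4225 / 2
F = 70.982 uN


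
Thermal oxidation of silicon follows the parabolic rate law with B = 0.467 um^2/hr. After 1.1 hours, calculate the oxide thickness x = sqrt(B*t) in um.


Step 1: Compute B*t = 0.467 * 1.1 = 0.5137
Step 2: x = sqrt(0.5137)
x = 0.717 um


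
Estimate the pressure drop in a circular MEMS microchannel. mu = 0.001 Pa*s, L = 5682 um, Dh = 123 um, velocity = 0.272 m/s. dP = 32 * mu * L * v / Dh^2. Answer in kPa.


Step 1: Convert to SI: L = 5682e-6 m, Dh = 123e-6 m
Step 2: dP = 32 * 0.001 * 5682e-6 * 0.272 / (123e-6)^2
Step 3: dP = 3268.96 Pa
Step 4: Convert to kPa: dP = 3.27 kPa


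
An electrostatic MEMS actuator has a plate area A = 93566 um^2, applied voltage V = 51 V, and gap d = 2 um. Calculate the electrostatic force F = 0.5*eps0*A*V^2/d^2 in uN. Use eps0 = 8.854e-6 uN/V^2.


Step 1: Identify parameters.
eps0 = 8.854e-6 uN/V^2, A = 93566 um^2, V = 51 V, d = 2 um
Step 2: Compute V^2 = 51^2 = 2601
Step 3: Compute d^2 = 2^2 = 4
Step 4: F = 0.5 * 8.854e-6 * 93566 * 2601 / 4
F = 269.344 uN


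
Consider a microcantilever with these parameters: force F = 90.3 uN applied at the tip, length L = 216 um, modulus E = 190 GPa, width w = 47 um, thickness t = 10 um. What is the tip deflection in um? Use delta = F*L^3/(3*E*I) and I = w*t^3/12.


Step 1: Calculate the second moment of area.
I = w * t^3 / 12 = 47 * 10^3 / 12 = 3916.6667 um^4
Step 2: Convert E to consistent units (1 GPa = 1000 uN/um^2).
E = 190 GPa = 190000 uN/um^2
Step 3: Calculate tip deflection.
delta = F * L^3 / (3 * E * I)
delta = 90.3 * 216^3 / (3 * 190000 * 3916.6667)
delta = 0.4076 um


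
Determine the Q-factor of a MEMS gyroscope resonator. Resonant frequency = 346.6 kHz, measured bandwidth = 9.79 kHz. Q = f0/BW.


Step 1: Q = f0 / bandwidth
Step 2: Q = 346.6 / 9.79
Q = 35.4


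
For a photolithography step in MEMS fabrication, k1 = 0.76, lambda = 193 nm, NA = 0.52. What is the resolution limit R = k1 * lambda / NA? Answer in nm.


Step 1: Identify values: k1 = 0.76, lambda = 193 nm, NA = 0.52
Step 2: R = k1 * lambda / NA
R = 0.76 * 193 / 0.52
R = 282.1 nm


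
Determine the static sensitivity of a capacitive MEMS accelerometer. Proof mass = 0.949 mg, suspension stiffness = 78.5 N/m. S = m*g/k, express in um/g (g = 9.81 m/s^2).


Step 1: Convert mass: m = 0.949 mg = 9.49e-07 kg
Step 2: S = m * g / k = 9.49e-07 * 9.81 / 78.5
Step 3: S = 1.19e-07 m/g
Step 4: Convert to um/g: S = 0.119 um/g


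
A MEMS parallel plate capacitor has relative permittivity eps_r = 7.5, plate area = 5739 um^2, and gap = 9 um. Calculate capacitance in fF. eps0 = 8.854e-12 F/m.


Step 1: Convert area to m^2: A = 5739e-12 m^2
Step 2: Convert gap to m: d = 9e-6 m
Step 3: C = eps0 * eps_r * A / d
C = 8.854e-12 * 7.5 * 5739e-12 / 9e-6
Step 4: Convert to fF (multiply by 1e15).
C = 42.34 fF


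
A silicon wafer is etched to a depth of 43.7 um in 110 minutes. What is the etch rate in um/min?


Step 1: Etch rate = depth / time
Step 2: rate = 43.7 / 110
rate = 0.397 um/min


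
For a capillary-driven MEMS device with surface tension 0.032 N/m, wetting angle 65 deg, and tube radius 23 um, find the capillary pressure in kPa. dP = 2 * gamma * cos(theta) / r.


Step 1: cos(65 deg) = 0.4226
Step 2: Convert r to m: r = 23e-6 m
Step 3: dP = 2 * 0.032 * 0.4226 / 23e-6 = 1175.9 Pa
Step 4: Convert Pa to kPa (divide by 1000).
dP = 1.18 kPa


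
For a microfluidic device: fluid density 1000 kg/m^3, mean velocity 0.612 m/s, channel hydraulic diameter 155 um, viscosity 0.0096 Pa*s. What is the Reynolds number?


Step 1: Convert Dh to meters: Dh = 155e-6 m
Step 2: Re = rho * v * Dh / mu
Re = 1000 * 0.612 * 155e-6 / 0.0096
Re = 9.881


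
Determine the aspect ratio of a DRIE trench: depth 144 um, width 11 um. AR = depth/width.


Step 1: AR = depth / width
Step 2: AR = 144 / 11
AR = 13.1


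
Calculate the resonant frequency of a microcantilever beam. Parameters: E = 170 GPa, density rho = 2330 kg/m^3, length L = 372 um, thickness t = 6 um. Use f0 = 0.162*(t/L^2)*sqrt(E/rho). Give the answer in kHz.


Step 1: Convert units to SI.
t_SI = 6e-6 m, L_SI = 372e-6 m
Step 2: Calculate sqrt(E/rho).
sqrt(170e9 / 2330) = 8541.74 m/s
Step 3: Compute f0.
f0 = 0.162 * 6e-6 / (372e-6)^2 * 8541.74 = 59996.6 Hz = 60.0 kHz


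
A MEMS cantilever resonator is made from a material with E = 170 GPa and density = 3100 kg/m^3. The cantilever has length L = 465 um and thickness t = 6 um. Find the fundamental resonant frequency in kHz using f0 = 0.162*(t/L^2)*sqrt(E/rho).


Step 1: Convert units to SI.
t_SI = 6e-6 m, L_SI = 465e-6 m
Step 2: Calculate sqrt(E/rho).
sqrt(170e9 / 3100) = 7405.32 m/s
Step 3: Compute f0.
f0 = 0.162 * 6e-6 / (465e-6)^2 * 7405.32 = 33289.3 Hz = 33.29 kHz


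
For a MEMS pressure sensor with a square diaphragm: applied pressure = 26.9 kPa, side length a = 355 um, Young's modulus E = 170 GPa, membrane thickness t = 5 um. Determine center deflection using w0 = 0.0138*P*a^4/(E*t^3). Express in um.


Step 1: Convert pressure to compatible units (E is in GPa, so P in GPa).
P = 26.9 kPa = 26.9e-6 GPa
Step 2: Compute numerator: 0.0138 * P * a^4.
a^4 = 355^4 = 15882300625
numerator = 0.0138 * 26.9e-6 * 15882300625 = 5.89583e+03
Step 3: Compute denominator: E * t^3 = 170 * 5^3 = 21250
Step 4: w0 = numerator / denominator = 5.89583e+03 / 21250 = 0.2775 um


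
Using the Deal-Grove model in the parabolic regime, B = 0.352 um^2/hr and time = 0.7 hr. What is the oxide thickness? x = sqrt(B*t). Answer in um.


Step 1: Compute B*t = 0.352 * 0.7 = 0.2464
Step 2: x = sqrt(0.2464)
x = 0.496 um


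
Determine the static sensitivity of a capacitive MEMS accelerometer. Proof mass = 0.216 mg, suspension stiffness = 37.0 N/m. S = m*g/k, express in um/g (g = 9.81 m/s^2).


Step 1: Convert mass: m = 0.216 mg = 2.16e-07 kg
Step 2: S = m * g / k = 2.16e-07 * 9.81 / 37.0
Step 3: S = 5.73e-08 m/g
Step 4: Convert to um/g: S = 0.057 um/g


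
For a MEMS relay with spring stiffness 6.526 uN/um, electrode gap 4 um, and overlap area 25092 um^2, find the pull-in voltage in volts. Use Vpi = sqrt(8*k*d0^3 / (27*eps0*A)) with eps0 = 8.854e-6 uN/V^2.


Step 1: Compute numerator: 8 * k * d0^3 = 8 * 6.526 * 4^3 = 3341.312
Step 2: Compute denominator: 27 * eps0 * A = 27 * 8.854e-6 * 25092 = 5.998443
Step 3: Vpi = sqrt(3341.312 / 5.998443)
Vpi = 23.6 V


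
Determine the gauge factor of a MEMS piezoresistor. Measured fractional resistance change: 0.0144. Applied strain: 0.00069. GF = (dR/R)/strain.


Step 1: Identify values.
dR/R = 0.0144, strain = 0.00069
Step 2: GF = (dR/R) / strain = 0.0144 / 0.00069
GF = 20.9


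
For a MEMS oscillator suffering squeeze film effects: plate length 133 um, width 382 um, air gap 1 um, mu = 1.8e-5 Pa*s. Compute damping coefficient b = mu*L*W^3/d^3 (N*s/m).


Step 1: Convert to SI.
L = 133e-6 m, W = 382e-6 m, d = 1e-6 m
Step 2: W^3 = (382e-6)^3 = 5.57e-11 m^3
Step 3: d^3 = (1e-6)^3 = 1.00e-18 m^3
Step 4: b = 1.8e-5 * 133e-6 * 5.57e-11 / 1.00e-18
b = 1.33e-01 N*s/m


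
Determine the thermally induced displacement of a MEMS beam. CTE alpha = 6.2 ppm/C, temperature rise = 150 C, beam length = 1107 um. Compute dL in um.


Step 1: Convert CTE: alpha = 6.2 ppm/C = 6.2e-6 /C
Step 2: dL = 6.2e-6 * 150 * 1107
dL = 1.0295 um


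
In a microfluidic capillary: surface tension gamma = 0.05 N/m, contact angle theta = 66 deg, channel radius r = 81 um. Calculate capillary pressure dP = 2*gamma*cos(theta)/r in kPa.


Step 1: cos(66 deg) = 0.4067
Step 2: Convert r to m: r = 81e-6 m
Step 3: dP = 2 * 0.05 * 0.4067 / 81e-6 = 502.1 Pa
Step 4: Convert Pa to kPa (divide by 1000).
dP = 0.5 kPa


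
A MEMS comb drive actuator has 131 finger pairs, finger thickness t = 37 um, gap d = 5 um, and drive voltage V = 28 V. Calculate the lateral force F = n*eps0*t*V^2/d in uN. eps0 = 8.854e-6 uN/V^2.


Step 1: Parameters: n=131, eps0=8.854e-6 uN/V^2, t=37 um, V=28 V, d=5 um
Step 2: V^2 = 784
Step 3: F = 131 * 8.854e-6 * 37 * 784 / 5
F = 6.729 uN


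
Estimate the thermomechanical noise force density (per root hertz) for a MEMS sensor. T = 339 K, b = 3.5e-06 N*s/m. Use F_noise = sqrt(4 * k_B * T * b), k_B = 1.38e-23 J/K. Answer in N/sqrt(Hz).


Step 1: Compute 4 * k_B * T * b
= 4 * 1.38e-23 * 339 * 3.5e-06
= 6.5495e-26 N^2/Hz
Step 2: F_noise = sqrt(6.5495e-26)
F_noise = 2.56e-13 N/sqrt(Hz)


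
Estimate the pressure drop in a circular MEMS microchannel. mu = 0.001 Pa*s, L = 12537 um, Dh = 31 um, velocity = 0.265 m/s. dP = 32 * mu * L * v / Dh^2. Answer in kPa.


Step 1: Convert to SI: L = 12537e-6 m, Dh = 31e-6 m
Step 2: dP = 32 * 0.001 * 12537e-6 * 0.265 / (31e-6)^2
Step 3: dP = 110628.26 Pa
Step 4: Convert to kPa: dP = 110.63 kPa


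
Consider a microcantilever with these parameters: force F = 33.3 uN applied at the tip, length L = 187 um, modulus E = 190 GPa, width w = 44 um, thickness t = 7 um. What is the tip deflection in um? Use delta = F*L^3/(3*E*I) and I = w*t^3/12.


Step 1: Calculate the second moment of area.
I = w * t^3 / 12 = 44 * 7^3 / 12 = 1257.6667 um^4
Step 2: Convert E to consistent units (1 GPa = 1000 uN/um^2).
E = 190 GPa = 190000 uN/um^2
Step 3: Calculate tip deflection.
delta = F * L^3 / (3 * E * I)
delta = 33.3 * 187^3 / (3 * 190000 * 1257.6667)
delta = 0.3038 um


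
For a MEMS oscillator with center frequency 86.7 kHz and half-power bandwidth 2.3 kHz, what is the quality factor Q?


Step 1: Q = f0 / bandwidth
Step 2: Q = 86.7 / 2.3
Q = 37.7


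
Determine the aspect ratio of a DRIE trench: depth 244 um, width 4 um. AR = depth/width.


Step 1: AR = depth / width
Step 2: AR = 244 / 4
AR = 61.0


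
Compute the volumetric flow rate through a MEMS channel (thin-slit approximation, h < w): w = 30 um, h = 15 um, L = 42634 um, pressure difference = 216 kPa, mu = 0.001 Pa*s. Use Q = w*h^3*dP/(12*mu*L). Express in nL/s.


Step 1: Convert all dimensions to SI (meters).
w = 30e-6 m, h = 15e-6 m, L = 42634e-6 m, dP = 216e3 Pa
Step 2: Q = w * h^3 * dP / (12 * mu * L)
Q = 30e-6 * (15e-6)^3 * 216e3 / (12 * 0.001 * 42634e-6) = 4.274757e-11 m^3/s
Step 3: Convert Q from m^3/s to nL/s (1 m^3 = 1e12 nL, so multiply by 1e12).
Q = 42.748 nL/s


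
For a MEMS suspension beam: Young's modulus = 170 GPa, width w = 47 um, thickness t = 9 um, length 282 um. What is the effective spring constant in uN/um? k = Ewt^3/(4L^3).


Step 1: Convert E to consistent units (1 GPa = 1000 uN/um^2).
E = 170 GPa = 170000 uN/um^2
Step 2: Compute t^3 = 9^3 = 729
Step 3: Compute L^3 = 282^3 = 22425768
Step 4: k = 170000 * 47 * 729 / (4 * 22425768)
k = 64.9332 uN/um


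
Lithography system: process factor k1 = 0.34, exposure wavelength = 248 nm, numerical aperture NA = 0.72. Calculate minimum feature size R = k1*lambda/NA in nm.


Step 1: Identify values: k1 = 0.34, lambda = 248 nm, NA = 0.72
Step 2: R = k1 * lambda / NA
R = 0.34 * 248 / 0.72
R = 117.1 nm


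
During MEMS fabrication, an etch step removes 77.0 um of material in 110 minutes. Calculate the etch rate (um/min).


Step 1: Etch rate = depth / time
Step 2: rate = 77.0 / 110
rate = 0.7 um/min


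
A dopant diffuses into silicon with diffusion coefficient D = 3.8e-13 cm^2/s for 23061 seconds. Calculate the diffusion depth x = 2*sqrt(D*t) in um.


Step 1: Compute D*t = 3.8e-13 * 23061 = 8.76318e-09 cm^2
Step 2: sqrt(D*t) = 9.36119e-05 cm
Step 3: x = 2 * 9.36119e-05 cm = 1.872238e-04 cm
Step 4: Convert to um (1 cm = 1e4 um): x = 1.872 um


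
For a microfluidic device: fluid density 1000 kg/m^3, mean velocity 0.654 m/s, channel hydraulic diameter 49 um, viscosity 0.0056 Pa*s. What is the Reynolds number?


Step 1: Convert Dh to meters: Dh = 49e-6 m
Step 2: Re = rho * v * Dh / mu
Re = 1000 * 0.654 * 49e-6 / 0.0056
Re = 5.723


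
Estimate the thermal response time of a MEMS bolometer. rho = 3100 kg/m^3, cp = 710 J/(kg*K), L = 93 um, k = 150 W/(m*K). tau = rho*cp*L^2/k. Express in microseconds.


Step 1: Convert L to m: L = 93e-6 m
Step 2: L^2 = (93e-6)^2 = 8.649e-09 m^2
Step 3: tau = 3100 * 710 * 8.649e-09 / 150 = 1.269097e-04 s
Step 4: Convert to microseconds (multiply by 1e6).
tau = 126.91 us


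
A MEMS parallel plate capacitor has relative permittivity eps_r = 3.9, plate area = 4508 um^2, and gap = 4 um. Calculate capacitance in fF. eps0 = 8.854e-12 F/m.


Step 1: Convert area to m^2: A = 4508e-12 m^2
Step 2: Convert gap to m: d = 4e-6 m
Step 3: C = eps0 * eps_r * A / d
C = 8.854e-12 * 3.9 * 4508e-12 / 4e-6
Step 4: Convert to fF (multiply by 1e15).
C = 38.92 fF


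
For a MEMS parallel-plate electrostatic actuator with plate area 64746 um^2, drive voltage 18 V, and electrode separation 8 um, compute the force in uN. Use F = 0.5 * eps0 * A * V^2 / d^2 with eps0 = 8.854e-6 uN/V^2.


Step 1: Identify parameters.
eps0 = 8.854e-6 uN/V^2, A = 64746 um^2, V = 18 V, d = 8 um
Step 2: Compute V^2 = 18^2 = 324
Step 3: Compute d^2 = 8^2 = 64
Step 4: F = 0.5 * 8.854e-6 * 64746 * 324 / 64
F = 1.451 uN


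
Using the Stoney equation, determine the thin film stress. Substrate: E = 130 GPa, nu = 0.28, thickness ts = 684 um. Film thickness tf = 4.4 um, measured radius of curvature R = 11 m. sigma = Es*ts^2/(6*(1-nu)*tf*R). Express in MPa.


Step 1: Compute numerator: Es * ts^2 = 130 * 684^2 = 60821280 (GPa*um^2)
Step 2: Compute denominator (R in um): 6*(1-nu)*tf*R = 6*0.72*4.4*11e6 = 209088000.0 (um^2)
Step 3: sigma (GPa) = 60821280 / 209088000.0 = 2.90888e-01 GPa
Step 4: Convert to MPa (x1000): sigma = 290.9 MPa


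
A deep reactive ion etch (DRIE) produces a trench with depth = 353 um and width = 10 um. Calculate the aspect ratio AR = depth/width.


Step 1: AR = depth / width
Step 2: AR = 353 / 10
AR = 35.3


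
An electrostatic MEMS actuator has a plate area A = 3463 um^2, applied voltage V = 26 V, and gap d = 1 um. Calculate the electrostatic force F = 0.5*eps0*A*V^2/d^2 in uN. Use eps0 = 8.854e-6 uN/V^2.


Step 1: Identify parameters.
eps0 = 8.854e-6 uN/V^2, A = 3463 um^2, V = 26 V, d = 1 um
Step 2: Compute V^2 = 26^2 = 676
Step 3: Compute d^2 = 1^2 = 1
Step 4: F = 0.5 * 8.854e-6 * 3463 * 676 / 1
F = 10.364 uN


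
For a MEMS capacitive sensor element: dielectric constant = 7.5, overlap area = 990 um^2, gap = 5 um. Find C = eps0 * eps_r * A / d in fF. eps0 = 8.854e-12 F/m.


Step 1: Convert area to m^2: A = 990e-12 m^2
Step 2: Convert gap to m: d = 5e-6 m
Step 3: C = eps0 * eps_r * A / d
C = 8.854e-12 * 7.5 * 990e-12 / 5e-6
Step 4: Convert to fF (multiply by 1e15).
C = 13.15 fF


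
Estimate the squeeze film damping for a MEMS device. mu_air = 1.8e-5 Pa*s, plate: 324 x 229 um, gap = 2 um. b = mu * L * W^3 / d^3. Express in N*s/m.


Step 1: Convert to SI.
L = 324e-6 m, W = 229e-6 m, d = 2e-6 m
Step 2: W^3 = (229e-6)^3 = 1.20e-11 m^3
Step 3: d^3 = (2e-6)^3 = 8.00e-18 m^3
Step 4: b = 1.8e-5 * 324e-6 * 1.20e-11 / 8.00e-18
b = 8.75e-03 N*s/m


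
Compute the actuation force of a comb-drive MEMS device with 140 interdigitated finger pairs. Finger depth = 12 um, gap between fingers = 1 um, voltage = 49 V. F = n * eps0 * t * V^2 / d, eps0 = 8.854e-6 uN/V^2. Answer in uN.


Step 1: Parameters: n=140, eps0=8.854e-6 uN/V^2, t=12 um, V=49 V, d=1 um
Step 2: V^2 = 2401
Step 3: F = 140 * 8.854e-6 * 12 * 2401 / 1
F = 35.714 uN


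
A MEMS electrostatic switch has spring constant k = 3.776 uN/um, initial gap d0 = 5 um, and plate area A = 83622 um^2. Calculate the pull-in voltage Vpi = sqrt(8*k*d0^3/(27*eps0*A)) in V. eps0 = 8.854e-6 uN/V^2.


Step 1: Compute numerator: 8 * k * d0^3 = 8 * 3.776 * 5^3 = 3776.0
Step 2: Compute denominator: 27 * eps0 * A = 27 * 8.854e-6 * 83622 = 19.990508
Step 3: Vpi = sqrt(3776.0 / 19.990508)
Vpi = 13.74 V


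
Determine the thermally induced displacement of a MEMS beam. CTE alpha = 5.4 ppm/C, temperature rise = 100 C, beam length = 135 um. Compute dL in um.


Step 1: Convert CTE: alpha = 5.4 ppm/C = 5.4e-6 /C
Step 2: dL = 5.4e-6 * 100 * 135
dL = 0.0729 um


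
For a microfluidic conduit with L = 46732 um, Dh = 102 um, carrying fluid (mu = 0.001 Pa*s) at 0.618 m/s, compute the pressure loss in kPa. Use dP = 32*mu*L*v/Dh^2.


Step 1: Convert to SI: L = 46732e-6 m, Dh = 102e-6 m
Step 2: dP = 32 * 0.001 * 46732e-6 * 0.618 / (102e-6)^2
Step 3: dP = 88828.53 Pa
Step 4: Convert to kPa: dP = 88.83 kPa


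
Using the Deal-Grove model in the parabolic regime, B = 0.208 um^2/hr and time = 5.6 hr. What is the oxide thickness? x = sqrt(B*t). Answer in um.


Step 1: Compute B*t = 0.208 * 5.6 = 1.1648
Step 2: x = sqrt(1.1648)
x = 1.079 um


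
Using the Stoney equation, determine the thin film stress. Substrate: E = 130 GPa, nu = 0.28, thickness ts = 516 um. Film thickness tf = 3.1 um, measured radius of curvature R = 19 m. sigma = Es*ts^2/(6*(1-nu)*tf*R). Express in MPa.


Step 1: Compute numerator: Es * ts^2 = 130 * 516^2 = 34613280 (GPa*um^2)
Step 2: Compute denominator (R in um): 6*(1-nu)*tf*R = 6*0.72*3.1*19e6 = 254448000.0 (um^2)
Step 3: sigma (GPa) = 34613280 / 254448000.0 = 1.36033e-01 GPa
Step 4: Convert to MPa (x1000): sigma = 136.0 MPa


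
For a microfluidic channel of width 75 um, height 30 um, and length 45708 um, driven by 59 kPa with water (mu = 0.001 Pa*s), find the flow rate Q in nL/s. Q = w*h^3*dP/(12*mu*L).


Step 1: Convert all dimensions to SI (meters).
w = 75e-6 m, h = 30e-6 m, L = 45708e-6 m, dP = 59e3 Pa
Step 2: Q = w * h^3 * dP / (12 * mu * L)
Q = 75e-6 * (30e-6)^3 * 59e3 / (12 * 0.001 * 45708e-6) = 2.1782292e-10 m^3/s
Step 3: Convert Q from m^3/s to nL/s (1 m^3 = 1e12 nL, so multiply by 1e12).
Q = 217.823 nL/s


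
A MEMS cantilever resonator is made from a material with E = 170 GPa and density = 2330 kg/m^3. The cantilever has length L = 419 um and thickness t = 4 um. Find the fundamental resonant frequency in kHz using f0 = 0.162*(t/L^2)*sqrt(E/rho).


Step 1: Convert units to SI.
t_SI = 4e-6 m, L_SI = 419e-6 m
Step 2: Calculate sqrt(E/rho).
sqrt(170e9 / 2330) = 8541.74 m/s
Step 3: Compute f0.
f0 = 0.162 * 4e-6 / (419e-6)^2 * 8541.74 = 31527.8 Hz = 31.53 kHz


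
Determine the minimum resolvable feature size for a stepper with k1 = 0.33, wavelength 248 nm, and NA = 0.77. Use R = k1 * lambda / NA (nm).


Step 1: Identify values: k1 = 0.33, lambda = 248 nm, NA = 0.77
Step 2: R = k1 * lambda / NA
R = 0.33 * 248 / 0.77
R = 106.3 nm


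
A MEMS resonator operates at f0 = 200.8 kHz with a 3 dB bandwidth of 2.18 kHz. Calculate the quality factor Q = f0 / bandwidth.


Step 1: Q = f0 / bandwidth
Step 2: Q = 200.8 / 2.18
Q = 92.1


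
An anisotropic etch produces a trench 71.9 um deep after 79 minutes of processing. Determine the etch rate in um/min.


Step 1: Etch rate = depth / time
Step 2: rate = 71.9 / 79
rate = 0.91 um/min


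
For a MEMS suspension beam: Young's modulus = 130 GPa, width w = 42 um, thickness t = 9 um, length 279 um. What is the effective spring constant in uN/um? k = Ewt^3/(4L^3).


Step 1: Convert E to consistent units (1 GPa = 1000 uN/um^2).
E = 130 GPa = 130000 uN/um^2
Step 2: Compute t^3 = 9^3 = 729
Step 3: Compute L^3 = 279^3 = 21717639
Step 4: k = 130000 * 42 * 729 / (4 * 21717639)
k = 45.8192 uN/um


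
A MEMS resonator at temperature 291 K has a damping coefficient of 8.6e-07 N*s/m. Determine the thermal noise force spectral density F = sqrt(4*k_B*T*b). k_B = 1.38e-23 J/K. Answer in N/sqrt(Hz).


Step 1: Compute 4 * k_B * T * b
= 4 * 1.38e-23 * 291 * 8.6e-07
= 1.3814e-26 N^2/Hz
Step 2: F_noise = sqrt(1.3814e-26)
F_noise = 1.18e-13 N/sqrt(Hz)


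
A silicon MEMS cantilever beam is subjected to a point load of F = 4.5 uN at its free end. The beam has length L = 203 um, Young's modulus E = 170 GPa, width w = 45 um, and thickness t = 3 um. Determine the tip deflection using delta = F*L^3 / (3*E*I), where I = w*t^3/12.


Step 1: Calculate the second moment of area.
I = w * t^3 / 12 = 45 * 3^3 / 12 = 101.25 um^4
Step 2: Convert E to consistent units (1 GPa = 1000 uN/um^2).
E = 170 GPa = 170000 uN/um^2
Step 3: Calculate tip deflection.
delta = F * L^3 / (3 * E * I)
delta = 4.5 * 203^3 / (3 * 170000 * 101.25)
delta = 0.729 um


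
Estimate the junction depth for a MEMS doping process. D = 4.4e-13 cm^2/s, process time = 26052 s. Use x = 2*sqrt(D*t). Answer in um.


Step 1: Compute D*t = 4.4e-13 * 26052 = 1.146288e-08 cm^2
Step 2: sqrt(D*t) = 1.07065e-04 cm
Step 3: x = 2 * 1.07065e-04 cm = 2.1413e-04 cm
Step 4: Convert to um (1 cm = 1e4 um): x = 2.141 um


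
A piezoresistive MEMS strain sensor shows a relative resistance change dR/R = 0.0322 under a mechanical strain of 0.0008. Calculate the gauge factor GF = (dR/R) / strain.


Step 1: Identify values.
dR/R = 0.0322, strain = 0.0008
Step 2: GF = (dR/R) / strain = 0.0322 / 0.0008
GF = 40.3


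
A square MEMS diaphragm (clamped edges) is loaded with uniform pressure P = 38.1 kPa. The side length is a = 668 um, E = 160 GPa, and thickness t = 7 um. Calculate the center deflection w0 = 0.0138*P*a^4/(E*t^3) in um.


Step 1: Convert pressure to compatible units (E is in GPa, so P in GPa).
P = 38.1 kPa = 38.1e-6 GPa
Step 2: Compute numerator: 0.0138 * P * a^4.
a^4 = 668^4 = 199115858176
numerator = 0.0138 * 38.1e-6 * 199115858176 = 1.046911e+05
Step 3: Compute denominator: E * t^3 = 160 * 7^3 = 54880
Step 4: w0 = numerator / denominator = 1.046911e+05 / 54880 = 1.9076 um


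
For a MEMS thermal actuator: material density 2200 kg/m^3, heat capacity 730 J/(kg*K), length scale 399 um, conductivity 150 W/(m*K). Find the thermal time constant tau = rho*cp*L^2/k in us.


Step 1: Convert L to m: L = 399e-6 m
Step 2: L^2 = (399e-6)^2 = 1.59201e-07 m^2
Step 3: tau = 2200 * 730 * 1.59201e-07 / 150 = 1.70451204e-03 s
Step 4: Convert to microseconds (multiply by 1e6).
tau = 1704.512 us


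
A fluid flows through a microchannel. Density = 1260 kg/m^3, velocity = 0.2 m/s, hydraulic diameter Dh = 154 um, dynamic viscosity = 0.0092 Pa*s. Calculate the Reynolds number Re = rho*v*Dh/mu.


Step 1: Convert Dh to meters: Dh = 154e-6 m
Step 2: Re = rho * v * Dh / mu
Re = 1260 * 0.2 * 154e-6 / 0.0092
Re = 4.218


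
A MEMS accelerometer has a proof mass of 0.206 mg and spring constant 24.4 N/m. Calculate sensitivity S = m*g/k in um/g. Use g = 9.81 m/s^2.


Step 1: Convert mass: m = 0.206 mg = 2.06e-07 kg
Step 2: S = m * g / k = 2.06e-07 * 9.81 / 24.4
Step 3: S = 8.28e-08 m/g
Step 4: Convert to um/g: S = 0.083 um/g


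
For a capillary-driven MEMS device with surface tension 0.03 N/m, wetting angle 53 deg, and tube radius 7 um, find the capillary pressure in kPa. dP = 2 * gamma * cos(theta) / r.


Step 1: cos(53 deg) = 0.6018
Step 2: Convert r to m: r = 7e-6 m
Step 3: dP = 2 * 0.03 * 0.6018 / 7e-6 = 5158.3 Pa
Step 4: Convert Pa to kPa (divide by 1000).
dP = 5.16 kPa


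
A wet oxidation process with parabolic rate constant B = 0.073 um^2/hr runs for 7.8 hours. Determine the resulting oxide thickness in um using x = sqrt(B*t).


Step 1: Compute B*t = 0.073 * 7.8 = 0.5694
Step 2: x = sqrt(0.5694)
x = 0.755 um


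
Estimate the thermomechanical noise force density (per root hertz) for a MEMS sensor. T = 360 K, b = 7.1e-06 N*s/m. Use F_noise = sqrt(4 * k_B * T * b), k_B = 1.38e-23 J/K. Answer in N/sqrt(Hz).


Step 1: Compute 4 * k_B * T * b
= 4 * 1.38e-23 * 360 * 7.1e-06
= 1.4109e-25 N^2/Hz
Step 2: F_noise = sqrt(1.4109e-25)
F_noise = 3.76e-13 N/sqrt(Hz)


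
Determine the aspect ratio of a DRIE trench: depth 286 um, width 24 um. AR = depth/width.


Step 1: AR = depth / width
Step 2: AR = 286 / 24
AR = 11.9


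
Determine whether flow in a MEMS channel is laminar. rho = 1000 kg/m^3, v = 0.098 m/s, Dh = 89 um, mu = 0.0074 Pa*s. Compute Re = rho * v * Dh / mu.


Step 1: Convert Dh to meters: Dh = 89e-6 m
Step 2: Re = rho * v * Dh / mu
Re = 1000 * 0.098 * 89e-6 / 0.0074
Re = 1.179
Since Re = 1.179 is below ~2300, the flow is laminar.


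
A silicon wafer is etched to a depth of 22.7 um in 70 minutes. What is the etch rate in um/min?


Step 1: Etch rate = depth / time
Step 2: rate = 22.7 / 70
rate = 0.324 um/min


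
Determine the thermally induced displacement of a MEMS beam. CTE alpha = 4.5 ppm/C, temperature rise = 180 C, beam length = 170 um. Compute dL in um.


Step 1: Convert CTE: alpha = 4.5 ppm/C = 4.5e-6 /C
Step 2: dL = 4.5e-6 * 180 * 170
dL = 0.1377 um


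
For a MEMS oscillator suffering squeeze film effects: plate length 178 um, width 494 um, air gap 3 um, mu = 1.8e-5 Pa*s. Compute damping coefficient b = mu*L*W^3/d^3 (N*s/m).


Step 1: Convert to SI.
L = 178e-6 m, W = 494e-6 m, d = 3e-6 m
Step 2: W^3 = (494e-6)^3 = 1.21e-10 m^3
Step 3: d^3 = (3e-6)^3 = 2.70e-17 m^3
Step 4: b = 1.8e-5 * 178e-6 * 1.21e-10 / 2.70e-17
b = 1.43e-02 N*s/m


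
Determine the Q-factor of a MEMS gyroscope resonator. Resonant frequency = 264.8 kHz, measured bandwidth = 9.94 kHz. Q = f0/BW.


Step 1: Q = f0 / bandwidth
Step 2: Q = 264.8 / 9.94
Q = 26.6


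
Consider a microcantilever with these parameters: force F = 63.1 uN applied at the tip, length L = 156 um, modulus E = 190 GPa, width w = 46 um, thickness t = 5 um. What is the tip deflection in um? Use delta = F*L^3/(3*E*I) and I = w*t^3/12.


Step 1: Calculate the second moment of area.
I = w * t^3 / 12 = 46 * 5^3 / 12 = 479.1667 um^4
Step 2: Convert E to consistent units (1 GPa = 1000 uN/um^2).
E = 190 GPa = 190000 uN/um^2
Step 3: Calculate tip deflection.
delta = F * L^3 / (3 * E * I)
delta = 63.1 * 156^3 / (3 * 190000 * 479.1667)
delta = 0.8771 um


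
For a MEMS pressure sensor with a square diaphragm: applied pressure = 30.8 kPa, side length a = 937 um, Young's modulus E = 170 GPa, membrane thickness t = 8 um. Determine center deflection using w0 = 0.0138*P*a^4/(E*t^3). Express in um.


Step 1: Convert pressure to compatible units (E is in GPa, so P in GPa).
P = 30.8 kPa = 30.8e-6 GPa
Step 2: Compute numerator: 0.0138 * P * a^4.
a^4 = 937^4 = 770829564961
numerator = 0.0138 * 30.8e-6 * 770829564961 = 3.276334e+05
Step 3: Compute denominator: E * t^3 = 170 * 8^3 = 87040
Step 4: w0 = numerator / denominator = 3.276334e+05 / 87040 = 3.7642 um


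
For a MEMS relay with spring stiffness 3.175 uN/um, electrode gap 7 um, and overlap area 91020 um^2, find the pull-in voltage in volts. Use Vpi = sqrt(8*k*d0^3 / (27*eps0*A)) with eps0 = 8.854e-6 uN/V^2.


Step 1: Compute numerator: 8 * k * d0^3 = 8 * 3.175 * 7^3 = 8712.2
Step 2: Compute denominator: 27 * eps0 * A = 27 * 8.854e-6 * 91020 = 21.759059
Step 3: Vpi = sqrt(8712.2 / 21.759059)
Vpi = 20.01 V


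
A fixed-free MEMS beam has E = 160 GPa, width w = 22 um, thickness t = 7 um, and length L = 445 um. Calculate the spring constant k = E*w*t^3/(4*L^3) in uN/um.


Step 1: Convert E to consistent units (1 GPa = 1000 uN/um^2).
E = 160 GPa = 160000 uN/um^2
Step 2: Compute t^3 = 7^3 = 343
Step 3: Compute L^3 = 445^3 = 88121125
Step 4: k = 160000 * 22 * 343 / (4 * 88121125)
k = 3.4253 uN/um


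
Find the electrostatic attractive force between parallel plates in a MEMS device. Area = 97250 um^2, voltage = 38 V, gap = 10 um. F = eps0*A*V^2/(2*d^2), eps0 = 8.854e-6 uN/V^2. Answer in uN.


Step 1: Identify parameters.
eps0 = 8.854e-6 uN/V^2, A = 97250 um^2, V = 38 V, d = 10 um
Step 2: Compute V^2 = 38^2 = 1444
Step 3: Compute d^2 = 10^2 = 100
Step 4: F = 0.5 * 8.854e-6 * 97250 * 1444 / 100
F = 6.217 uN


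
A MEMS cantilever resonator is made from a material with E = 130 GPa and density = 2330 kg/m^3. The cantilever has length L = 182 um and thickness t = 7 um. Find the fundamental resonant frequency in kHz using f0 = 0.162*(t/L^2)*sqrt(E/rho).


Step 1: Convert units to SI.
t_SI = 7e-6 m, L_SI = 182e-6 m
Step 2: Calculate sqrt(E/rho).
sqrt(130e9 / 2330) = 7469.54 m/s
Step 3: Compute f0.
f0 = 0.162 * 7e-6 / (182e-6)^2 * 7469.54 = 255719.7 Hz = 255.72 kHz


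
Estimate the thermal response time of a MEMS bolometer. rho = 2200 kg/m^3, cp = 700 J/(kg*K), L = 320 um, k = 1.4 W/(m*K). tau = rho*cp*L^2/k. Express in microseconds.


Step 1: Convert L to m: L = 320e-6 m
Step 2: L^2 = (320e-6)^2 = 1.024e-07 m^2
Step 3: tau = 2200 * 700 * 1.024e-07 / 1.4 = 1.1264e-01 s
Step 4: Convert to microseconds (multiply by 1e6).
tau = 112640.0 us


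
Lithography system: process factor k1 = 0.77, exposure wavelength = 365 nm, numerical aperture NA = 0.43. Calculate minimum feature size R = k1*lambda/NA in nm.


Step 1: Identify values: k1 = 0.77, lambda = 365 nm, NA = 0.43
Step 2: R = k1 * lambda / NA
R = 0.77 * 365 / 0.43
R = 653.6 nm


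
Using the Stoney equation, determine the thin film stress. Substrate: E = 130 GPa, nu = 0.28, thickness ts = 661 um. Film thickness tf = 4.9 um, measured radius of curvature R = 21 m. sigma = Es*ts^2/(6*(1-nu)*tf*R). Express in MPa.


Step 1: Compute numerator: Es * ts^2 = 130 * 661^2 = 56799730 (GPa*um^2)
Step 2: Compute denominator (R in um): 6*(1-nu)*tf*R = 6*0.72*4.9*21e6 = 444528000.0 (um^2)
Step 3: sigma (GPa) = 56799730 / 444528000.0 = 1.27775e-01 GPa
Step 4: Convert to MPa (x1000): sigma = 127.8 MPa


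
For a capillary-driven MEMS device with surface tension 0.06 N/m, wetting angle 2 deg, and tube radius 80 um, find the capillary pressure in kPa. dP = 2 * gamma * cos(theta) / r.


Step 1: cos(2 deg) = 0.9994
Step 2: Convert r to m: r = 80e-6 m
Step 3: dP = 2 * 0.06 * 0.9994 / 80e-6 = 1499.1 Pa
Step 4: Convert Pa to kPa (divide by 1000).
dP = 1.5 kPa


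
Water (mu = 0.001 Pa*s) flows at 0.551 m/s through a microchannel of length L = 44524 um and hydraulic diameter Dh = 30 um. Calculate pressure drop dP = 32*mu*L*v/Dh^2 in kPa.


Step 1: Convert to SI: L = 44524e-6 m, Dh = 30e-6 m
Step 2: dP = 32 * 0.001 * 44524e-6 * 0.551 / (30e-6)^2
Step 3: dP = 872274.63 Pa
Step 4: Convert to kPa: dP = 872.27 kPa


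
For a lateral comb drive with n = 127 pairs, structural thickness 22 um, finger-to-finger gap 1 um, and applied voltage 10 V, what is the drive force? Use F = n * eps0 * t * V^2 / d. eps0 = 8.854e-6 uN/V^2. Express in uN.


Step 1: Parameters: n=127, eps0=8.854e-6 uN/V^2, t=22 um, V=10 V, d=1 um
Step 2: V^2 = 100
Step 3: F = 127 * 8.854e-6 * 22 * 100 / 1
F = 2.474 uN


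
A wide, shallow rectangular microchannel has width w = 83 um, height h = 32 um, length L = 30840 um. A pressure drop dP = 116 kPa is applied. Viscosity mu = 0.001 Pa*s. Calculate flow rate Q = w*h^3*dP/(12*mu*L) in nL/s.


Step 1: Convert all dimensions to SI (meters).
w = 83e-6 m, h = 32e-6 m, L = 30840e-6 m, dP = 116e3 Pa
Step 2: Q = w * h^3 * dP / (12 * mu * L)
Q = 83e-6 * (32e-6)^3 * 116e3 / (12 * 0.001 * 30840e-6) = 8.5249217e-10 m^3/s
Step 3: Convert Q from m^3/s to nL/s (1 m^3 = 1e12 nL, so multiply by 1e12).
Q = 852.492 nL/s


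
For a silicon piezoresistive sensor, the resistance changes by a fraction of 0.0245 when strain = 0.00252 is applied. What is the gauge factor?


Step 1: Identify values.
dR/R = 0.0245, strain = 0.00252
Step 2: GF = (dR/R) / strain = 0.0245 / 0.00252
GF = 9.7


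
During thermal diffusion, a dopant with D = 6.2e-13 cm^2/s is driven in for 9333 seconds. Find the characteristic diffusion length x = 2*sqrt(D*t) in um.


Step 1: Compute D*t = 6.2e-13 * 9333 = 5.78646e-09 cm^2
Step 2: sqrt(D*t) = 7.60688e-05 cm
Step 3: x = 2 * 7.60688e-05 cm = 1.521376e-04 cm
Step 4: Convert to um (1 cm = 1e4 um): x = 1.521 um


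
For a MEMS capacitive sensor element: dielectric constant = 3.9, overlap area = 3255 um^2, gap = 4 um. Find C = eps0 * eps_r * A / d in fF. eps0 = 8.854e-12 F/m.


Step 1: Convert area to m^2: A = 3255e-12 m^2
Step 2: Convert gap to m: d = 4e-6 m
Step 3: C = eps0 * eps_r * A / d
C = 8.854e-12 * 3.9 * 3255e-12 / 4e-6
Step 4: Convert to fF (multiply by 1e15).
C = 28.1 fF


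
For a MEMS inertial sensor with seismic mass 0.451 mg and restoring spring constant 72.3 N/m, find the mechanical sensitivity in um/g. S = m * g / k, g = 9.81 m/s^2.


Step 1: Convert mass: m = 0.451 mg = 4.51e-07 kg
Step 2: S = m * g / k = 4.51e-07 * 9.81 / 72.3
Step 3: S = 6.12e-08 m/g
Step 4: Convert to um/g: S = 0.061 um/g


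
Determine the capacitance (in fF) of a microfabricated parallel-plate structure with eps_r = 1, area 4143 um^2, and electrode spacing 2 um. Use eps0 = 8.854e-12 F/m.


Step 1: Convert area to m^2: A = 4143e-12 m^2
Step 2: Convert gap to m: d = 2e-6 m
Step 3: C = eps0 * eps_r * A / d
C = 8.854e-12 * 1 * 4143e-12 / 2e-6
Step 4: Convert to fF (multiply by 1e15).
C = 18.34 fF


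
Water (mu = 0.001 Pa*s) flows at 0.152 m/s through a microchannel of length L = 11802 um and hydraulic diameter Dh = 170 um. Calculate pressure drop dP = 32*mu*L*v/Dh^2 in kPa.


Step 1: Convert to SI: L = 11802e-6 m, Dh = 170e-6 m
Step 2: dP = 32 * 0.001 * 11802e-6 * 0.152 / (170e-6)^2
Step 3: dP = 1986.33 Pa
Step 4: Convert to kPa: dP = 1.99 kPa


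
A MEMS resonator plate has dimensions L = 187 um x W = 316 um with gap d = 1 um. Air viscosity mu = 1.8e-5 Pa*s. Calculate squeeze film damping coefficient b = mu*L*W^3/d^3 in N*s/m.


Step 1: Convert to SI.
L = 187e-6 m, W = 316e-6 m, d = 1e-6 m
Step 2: W^3 = (316e-6)^3 = 3.16e-11 m^3
Step 3: d^3 = (1e-6)^3 = 1.00e-18 m^3
Step 4: b = 1.8e-5 * 187e-6 * 3.16e-11 / 1.00e-18
b = 1.06e-01 N*s/m


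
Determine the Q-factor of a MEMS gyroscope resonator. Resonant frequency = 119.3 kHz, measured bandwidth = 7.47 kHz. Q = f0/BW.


Step 1: Q = f0 / bandwidth
Step 2: Q = 119.3 / 7.47
Q = 16.0


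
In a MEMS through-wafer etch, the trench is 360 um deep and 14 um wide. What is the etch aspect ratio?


Step 1: AR = depth / width
Step 2: AR = 360 / 14
AR = 25.7


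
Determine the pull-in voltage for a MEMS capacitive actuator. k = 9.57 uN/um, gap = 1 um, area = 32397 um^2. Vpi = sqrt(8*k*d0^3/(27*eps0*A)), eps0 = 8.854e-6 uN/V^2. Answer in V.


Step 1: Compute numerator: 8 * k * d0^3 = 8 * 9.57 * 1^3 = 76.56
Step 2: Compute denominator: 27 * eps0 * A = 27 * 8.854e-6 * 32397 = 7.744762
Step 3: Vpi = sqrt(76.56 / 7.744762)
Vpi = 3.14 V


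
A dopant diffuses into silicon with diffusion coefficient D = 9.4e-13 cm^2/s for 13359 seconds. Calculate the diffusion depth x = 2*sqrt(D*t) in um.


Step 1: Compute D*t = 9.4e-13 * 13359 = 1.255746e-08 cm^2
Step 2: sqrt(D*t) = 1.1206e-04 cm
Step 3: x = 2 * 1.1206e-04 cm = 2.2412e-04 cm
Step 4: Convert to um (1 cm = 1e4 um): x = 2.241 um


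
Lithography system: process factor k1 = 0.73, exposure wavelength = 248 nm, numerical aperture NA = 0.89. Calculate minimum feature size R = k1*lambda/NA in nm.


Step 1: Identify values: k1 = 0.73, lambda = 248 nm, NA = 0.89
Step 2: R = k1 * lambda / NA
R = 0.73 * 248 / 0.89
R = 203.4 nm


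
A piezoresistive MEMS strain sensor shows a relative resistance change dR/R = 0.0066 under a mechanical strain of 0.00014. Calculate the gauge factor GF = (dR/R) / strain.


Step 1: Identify values.
dR/R = 0.0066, strain = 0.00014
Step 2: GF = (dR/R) / strain = 0.0066 / 0.00014
GF = 47.1


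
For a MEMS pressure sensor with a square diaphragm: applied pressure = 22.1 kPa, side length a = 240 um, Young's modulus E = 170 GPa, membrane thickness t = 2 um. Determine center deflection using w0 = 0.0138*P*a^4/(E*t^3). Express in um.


Step 1: Convert pressure to compatible units (E is in GPa, so P in GPa).
P = 22.1 kPa = 22.1e-6 GPa
Step 2: Compute numerator: 0.0138 * P * a^4.
a^4 = 240^4 = 3317760000
numerator = 0.0138 * 22.1e-6 * 3317760000 = 1.0119e+03
Step 3: Compute denominator: E * t^3 = 170 * 2^3 = 1360
Step 4: w0 = numerator / denominator = 1.0119e+03 / 1360 = 0.744 um


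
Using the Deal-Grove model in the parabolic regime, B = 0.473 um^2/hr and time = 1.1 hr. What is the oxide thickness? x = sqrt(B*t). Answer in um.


Step 1: Compute B*t = 0.473 * 1.1 = 0.5203
Step 2: x = sqrt(0.5203)
x = 0.721 um


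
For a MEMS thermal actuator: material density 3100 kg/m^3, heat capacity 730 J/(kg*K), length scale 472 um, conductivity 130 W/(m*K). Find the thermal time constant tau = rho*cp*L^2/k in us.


Step 1: Convert L to m: L = 472e-6 m
Step 2: L^2 = (472e-6)^2 = 2.22784e-07 m^2
Step 3: tau = 3100 * 730 * 2.22784e-07 / 130 = 3.87815532e-03 s
Step 4: Convert to microseconds (multiply by 1e6).
tau = 3878.155 us


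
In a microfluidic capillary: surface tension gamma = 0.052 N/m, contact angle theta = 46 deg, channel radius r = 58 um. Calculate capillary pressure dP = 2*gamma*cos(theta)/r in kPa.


Step 1: cos(46 deg) = 0.6947
Step 2: Convert r to m: r = 58e-6 m
Step 3: dP = 2 * 0.052 * 0.6947 / 58e-6 = 1245.7 Pa
Step 4: Convert Pa to kPa (divide by 1000).
dP = 1.25 kPa


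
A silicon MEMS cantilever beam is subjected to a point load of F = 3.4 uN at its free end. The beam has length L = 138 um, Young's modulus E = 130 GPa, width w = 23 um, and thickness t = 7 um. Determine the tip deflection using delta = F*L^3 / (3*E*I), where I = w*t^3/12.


Step 1: Calculate the second moment of area.
I = w * t^3 / 12 = 23 * 7^3 / 12 = 657.4167 um^4
Step 2: Convert E to consistent units (1 GPa = 1000 uN/um^2).
E = 130 GPa = 130000 uN/um^2
Step 3: Calculate tip deflection.
delta = F * L^3 / (3 * E * I)
delta = 3.4 * 138^3 / (3 * 130000 * 657.4167)
delta = 0.0349 um


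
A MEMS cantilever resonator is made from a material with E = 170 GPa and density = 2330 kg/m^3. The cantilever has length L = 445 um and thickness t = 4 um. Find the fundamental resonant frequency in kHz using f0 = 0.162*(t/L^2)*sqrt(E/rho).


Step 1: Convert units to SI.
t_SI = 4e-6 m, L_SI = 445e-6 m
Step 2: Calculate sqrt(E/rho).
sqrt(170e9 / 2330) = 8541.74 m/s
Step 3: Compute f0.
f0 = 0.162 * 4e-6 / (445e-6)^2 * 8541.74 = 27951.3 Hz = 27.95 kHz
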